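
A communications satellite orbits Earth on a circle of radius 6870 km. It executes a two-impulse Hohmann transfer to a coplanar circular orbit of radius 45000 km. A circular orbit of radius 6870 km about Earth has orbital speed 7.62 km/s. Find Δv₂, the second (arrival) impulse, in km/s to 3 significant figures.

From the circular-orbit relation v² = μ/r at r = 6870 km: μ = v²r = (7.62)² × 6870 = 3.98902×10^5 km³/s².
Transfer-ellipse semi-major axis a_t = (r₁ + r₂)/2 = (6870 + 45000)/2 = 25935 km.
Circular speed at r = 45000 km: v_c = √(μ/r) = 2.977 km/s.
Transfer-orbit speed at the same r (vis-viva, a = a_t): v_t = √[μ(2/r − 1/a_t)] = 1.532 km/s.
Δv₂ = |v_t − v_c| = |1.532 − 2.977| = 1.445 km/s.

Δv₂ = 1.44 km/s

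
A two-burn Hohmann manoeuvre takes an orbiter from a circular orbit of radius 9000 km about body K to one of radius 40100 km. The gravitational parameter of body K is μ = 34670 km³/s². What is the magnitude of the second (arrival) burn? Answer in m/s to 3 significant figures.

Δv₂ = 367 m/s

The Hohmann ellipse has a_t = (r₁ + r₂)/2 = 24550 km.
On the circular orbit at r = 40100 km, v_c = √(μ/r) = 0.9298 km/s.
Transfer-orbit speed at the same r (vis-viva, a = a_t): v_t = √[μ(2/r − 1/a_t)] = 0.5630 km/s.
Δv₂ = |v_t − v_c| = |0.5630 − 0.9298| = 0.3668 km/s.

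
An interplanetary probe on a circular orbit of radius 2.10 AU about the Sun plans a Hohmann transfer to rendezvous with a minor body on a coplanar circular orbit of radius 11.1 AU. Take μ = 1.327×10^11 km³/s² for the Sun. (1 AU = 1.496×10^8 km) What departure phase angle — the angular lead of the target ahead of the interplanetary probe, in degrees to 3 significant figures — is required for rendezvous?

φ = 97.5°

In km: r₁ = 2.10 × 1.496×10^8 = 3.1416×10^8 km; r₂ = 11.1 × 1.496×10^8 = 1.66056×10^9 km.
The Hohmann ellipse has a_t = (r₁ + r₂)/2 = 9.8736×10^8 km.
Transfer time t = π√(a_t³/μ) = 2.6756×10^8 s.
Target angular speed ω₂ = √(μ/r₂³) = 5.3834×10^-9 rad/s.
Angle swept by the target during transfer: ω₂·t = 1.4404 rad = 82.53°.
The interplanetary probe traverses 180° on the transfer ellipse, so the target must lead by 180° − 82.53° = 97.5°.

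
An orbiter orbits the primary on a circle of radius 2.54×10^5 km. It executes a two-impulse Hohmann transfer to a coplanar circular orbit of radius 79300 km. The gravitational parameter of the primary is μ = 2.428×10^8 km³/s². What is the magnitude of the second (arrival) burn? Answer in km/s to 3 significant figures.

Semi-major axis of the transfer orbit: a_t = (2.540×10^5 + 79300)/2 = 1.6665×10^5 km.
On the circular orbit at r = 79300 km, v_c = √(μ/r) = 55.33 km/s.
Transfer-orbit speed at the same r (vis-viva, a = a_t): v_t = √[μ(2/r − 1/a_t)] = 68.31 km/s.
Δv₂ = |v_t − v_c| = |68.31 − 55.33| = 12.98 km/s.

Δv₂ = 13.0 km/s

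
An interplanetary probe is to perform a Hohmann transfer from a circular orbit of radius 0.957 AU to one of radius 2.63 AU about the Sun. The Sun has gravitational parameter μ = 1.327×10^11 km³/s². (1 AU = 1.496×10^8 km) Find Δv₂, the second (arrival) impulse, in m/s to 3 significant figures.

Δv₂ = 4950 m/s

In km: r₁ = 0.957 × 1.496×10^8 = 1.431672×10^8 km; r₂ = 2.63 × 1.496×10^8 = 3.93448×10^8 km.
The Hohmann ellipse has a_t = (r₁ + r₂)/2 = 2.683076×10^8 km.
Circular speed at r = 3.93448×10^8 km: v_c = √(μ/r) = 18.37 km/s.
Transfer-orbit speed at the same r (vis-viva, a = a_t): v_t = √[μ(2/r − 1/a_t)] = 13.42 km/s.
Δv₂ = |v_t − v_c| = |13.42 − 18.37| = 4.950 km/s.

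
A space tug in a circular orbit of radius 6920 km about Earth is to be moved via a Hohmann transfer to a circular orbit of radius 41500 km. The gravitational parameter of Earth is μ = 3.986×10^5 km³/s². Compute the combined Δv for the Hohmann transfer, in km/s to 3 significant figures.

Transfer-ellipse semi-major axis a_t = (r₁ + r₂)/2 = (6920 + 41500)/2 = 24210 km.
Circular speed at r₁: v₁ = √(μ/r₁) = √(3.986×10^5/6920) = 7.590 km/s.
Transfer-orbit speed at r₁ (vis-viva): v_p = √[μ(2/r₁ − 1/a_t)] = 9.937 km/s.
First burn Δv₁ = |v_p − v₁| = 2.347 km/s.
At r₂, v₂ = √(μ/r₂) = 3.099 km/s.
Transfer-orbit speed at r₂: v_a = √[μ(2/r₂ − 1/a_t)] = 1.657 km/s.
Second burn Δv₂ = |v₂ − v_a| = 1.442 km/s.
Δv = Δv₁ + Δv₂ = 2.347 + 1.442 = 3.789 km/s.

Δv = 3.79 km/s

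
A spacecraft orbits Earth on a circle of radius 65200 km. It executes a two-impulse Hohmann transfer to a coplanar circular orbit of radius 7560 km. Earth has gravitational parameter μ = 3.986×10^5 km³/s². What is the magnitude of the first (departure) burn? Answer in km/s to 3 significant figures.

Δv₁ = 1.35 km/s

The Hohmann ellipse has a_t = (r₁ + r₂)/2 = 36380 km.
Circular speed at r = 65200 km: v_c = √(μ/r) = 2.4725 km/s.
Transfer-orbit speed at the same r (vis-viva, a = a_t): v_t = √[μ(2/r − 1/a_t)] = 1.1271 km/s.
Δv₁ = |v_t − v_c| = |1.1271 − 2.4725| = 1.345 km/s.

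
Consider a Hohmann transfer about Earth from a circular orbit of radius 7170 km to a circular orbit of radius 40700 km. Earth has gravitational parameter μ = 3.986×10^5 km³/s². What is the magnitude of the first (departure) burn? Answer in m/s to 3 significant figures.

Semi-major axis of the transfer orbit: a_t = (7170 + 40700)/2 = 23935 km.
Circular speed at r = 7170 km: v_c = √(μ/r) = 7.456 km/s.
Transfer-orbit speed at the same r (vis-viva, a = a_t): v_t = √[μ(2/r − 1/a_t)] = 9.723 km/s.
Δv₁ = |v_t − v_c| = |9.723 − 7.456| = 2.267 km/s.

Δv₁ = 2270 m/s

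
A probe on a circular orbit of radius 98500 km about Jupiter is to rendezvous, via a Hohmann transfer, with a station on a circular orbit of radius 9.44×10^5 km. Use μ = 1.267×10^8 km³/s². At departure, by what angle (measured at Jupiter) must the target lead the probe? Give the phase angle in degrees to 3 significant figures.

Transfer-ellipse semi-major axis a_t = (r₁ + r₂)/2 = (98500 + 9.440×10^5)/2 = 5.2125×10^5 km.
Transfer time t = π√(a_t³/μ) = 1.05034×10^5 s.
The target's mean motion on its circular orbit is ω₂ = √(μ/r₂³) = 1.22724×10^-5 rad/s.
Angle swept by the target during transfer: ω₂·t = 1.28902 rad = 73.86°.
Arrival is 180° from departure on the ellipse, so φ = 180° − 73.86° = 106°.

φ = 106°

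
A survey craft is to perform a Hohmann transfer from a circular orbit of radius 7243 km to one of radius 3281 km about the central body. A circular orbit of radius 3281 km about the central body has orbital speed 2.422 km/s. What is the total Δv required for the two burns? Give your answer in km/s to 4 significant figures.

From the circular-orbit relation v² = μ/r at r = 3281 km: μ = v²r = (2.422)² × 3281 = 19246.6 km³/s².
The Hohmann ellipse has a_t = (r₁ + r₂)/2 = 5262 km.
At r₁ the circular-orbit speed is v₁ = √(μ/r₁) = 1.6301 km/s.
On the transfer ellipse at r₁, v² = μ(2/r − 1/a) gives v_a = √[μ(2/r₁ − 1/a_t)] = 1.2872 km/s.
First burn Δv₁ = |v_a − v₁| = 0.3429 km/s.
Circular speed at r₂: v₂ = √(μ/r₂) = 2.4220 km/s.
Transfer-orbit speed at r₂: v_p = √[μ(2/r₂ − 1/a_t)] = 2.8416 km/s.
Second burn Δv₂ = |v₂ − v_p| = 0.4196 km/s.
Δv = Δv₁ + Δv₂ = 0.3429 + 0.4196 = 0.7625 km/s.

Δv = 0.7625 km/s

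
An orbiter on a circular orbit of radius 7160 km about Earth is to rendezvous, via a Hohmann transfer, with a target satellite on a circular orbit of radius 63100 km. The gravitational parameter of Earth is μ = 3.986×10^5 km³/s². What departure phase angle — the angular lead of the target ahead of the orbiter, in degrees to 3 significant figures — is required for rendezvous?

φ = 105°

The Hohmann ellipse has a_t = (r₁ + r₂)/2 = 35130 km.
Transfer time t = π√(a_t³/μ) = 32760 s.
The target's mean motion on its circular orbit is ω₂ = √(μ/r₂³) = 3.983×10^-5 rad/s.
Angle swept by the target during transfer: ω₂·t = 1.305 rad = 74.77°.
The orbiter traverses 180° on the transfer ellipse, so the target must lead by 180° − 74.77° = 105°.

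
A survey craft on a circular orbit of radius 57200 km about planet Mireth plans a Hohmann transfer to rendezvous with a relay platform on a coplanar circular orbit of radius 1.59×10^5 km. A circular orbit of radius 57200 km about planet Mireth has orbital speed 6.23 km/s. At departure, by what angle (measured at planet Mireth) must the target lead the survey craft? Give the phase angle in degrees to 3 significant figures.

φ = 79.1°

From the circular-orbit relation v² = μ/r at r = 57200 km: μ = v²r = (6.23)² × 57200 = 2.22010×10^6 km³/s².
The Hohmann ellipse has a_t = (r₁ + r₂)/2 = 1.081×10^5 km.
The half-period of the transfer ellipse is t = π√(a_t³/μ) = 74940 s.
The target's mean motion on its circular orbit is ω₂ = √(μ/r₂³) = 2.350×10^-5 rad/s.
Angle swept by the target during transfer: ω₂·t = 1.761 rad = 100.9°.
Arrival is 180° from departure on the ellipse, so φ = 180° − 100.9° = 79.1°.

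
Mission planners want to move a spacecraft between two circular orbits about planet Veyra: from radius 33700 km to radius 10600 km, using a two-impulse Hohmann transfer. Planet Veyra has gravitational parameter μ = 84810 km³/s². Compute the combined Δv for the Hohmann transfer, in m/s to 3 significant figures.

Δv = 1150 m/s

Semi-major axis of the transfer orbit: a_t = (33700 + 10600)/2 = 22150 km.
Circular speed at r₁: v₁ = √(μ/r₁) = √(84810/33700) = 1.586 km/s.
On the transfer ellipse at r₁, v² = μ(2/r − 1/a) gives v_a = √[μ(2/r₁ − 1/a_t)] = 1.097 km/s.
First burn Δv₁ = |v_a − v₁| = 0.4890 km/s.
At r₂, v₂ = √(μ/r₂) = 2.8286 km/s.
Transfer-orbit speed at r₂: v_p = √[μ(2/r₂ − 1/a_t)] = 3.4890 km/s.
Second burn Δv₂ = |v₂ − v_p| = 0.6604 km/s.
Total Δv = Δv₁ + Δv₂ = 1.149 km/s.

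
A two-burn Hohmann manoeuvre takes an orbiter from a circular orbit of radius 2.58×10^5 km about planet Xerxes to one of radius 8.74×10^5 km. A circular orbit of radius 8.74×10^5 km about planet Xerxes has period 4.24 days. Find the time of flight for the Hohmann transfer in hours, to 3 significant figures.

t = 26.5 hours

From Kepler's third law T² = 4π²r³/μ at r = 8.74×10^5 km, T = 4.24 days = 4.24 × 86400 s = 3.66336×10^5 s: μ = 4π²r³/T² = 1.96397×10^8 km³/s².
Transfer-ellipse semi-major axis a_t = (r₁ + r₂)/2 = (2.580×10^5 + 8.740×10^5)/2 = 5.660×10^5 km.
Transfer time t = π√(a_t³/μ) = π√((5.660×10^5)³ / 1.96397×10^8) = 95460 s.
Converting: 95460 s ÷ 3600 s/hour = 26.5 hours.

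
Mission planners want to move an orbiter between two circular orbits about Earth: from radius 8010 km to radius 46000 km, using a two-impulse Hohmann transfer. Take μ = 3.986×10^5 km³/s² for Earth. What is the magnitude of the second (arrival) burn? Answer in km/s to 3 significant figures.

Δv₂ = 1.34 km/s

The Hohmann ellipse has a_t = (r₁ + r₂)/2 = 27005 km.
Circular speed at r = 46000 km: v_c = √(μ/r) = 2.94367 km/s.
Vis-viva on the transfer ellipse at r = 46000 km gives v_t = √[μ(2/r − 1/a_t)] = 1.60319 km/s.
Δv₂ = |v_t − v_c| = |1.60319 − 2.94367| = 1.340 km/s.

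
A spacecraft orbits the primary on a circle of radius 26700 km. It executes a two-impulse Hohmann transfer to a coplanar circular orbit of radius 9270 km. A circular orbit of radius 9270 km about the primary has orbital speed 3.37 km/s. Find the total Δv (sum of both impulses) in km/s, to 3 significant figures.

From the circular-orbit relation v² = μ/r at r = 9270 km: μ = v²r = (3.37)² × 9270 = 1.05278×10^5 km³/s².
Semi-major axis of the transfer orbit: a_t = (26700 + 9270)/2 = 17985 km.
Circular speed at r₁: v₁ = √(μ/r₁) = √(1.05278×10^5/26700) = 1.9857 km/s.
On the transfer ellipse at r₁, vis-viva gives v_a = √[μ(2/r₁ − 1/a_t)] = 1.4256 km/s.
First burn Δv₁ = |v_a − v₁| = 0.5601 km/s.
Circular speed at r₂: v₂ = √(μ/r₂) = 3.3700 km/s.
Transfer-orbit speed at r₂: v_p = √[μ(2/r₂ − 1/a_t)] = 4.1061 km/s.
Second burn Δv₂ = |v₂ − v_p| = 0.7361 km/s.
Total Δv = Δv₁ + Δv₂ = 1.296 km/s.

Δv = 1.30 km/s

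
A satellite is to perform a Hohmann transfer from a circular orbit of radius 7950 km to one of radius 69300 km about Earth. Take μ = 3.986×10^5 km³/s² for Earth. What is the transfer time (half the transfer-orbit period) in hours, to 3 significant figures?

The Hohmann ellipse has a_t = (r₁ + r₂)/2 = 38625 km.
By Kepler's third law the transfer-orbit period is T = 2π√(a_t³/μ), so t = T/2 = 37770 s.
Converting: 37770 s ÷ 3600 s/hour = 10.5 hours.

t = 10.5 hours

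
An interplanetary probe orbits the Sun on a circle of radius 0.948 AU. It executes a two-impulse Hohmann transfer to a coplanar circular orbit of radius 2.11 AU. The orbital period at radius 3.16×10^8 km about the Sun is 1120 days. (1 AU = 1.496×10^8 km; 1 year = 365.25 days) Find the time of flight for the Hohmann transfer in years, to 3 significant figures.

From Kepler's third law T² = 4π²r³/μ at r = 3.16×10^8 km, T = 1120 days = 1120 × 86400 s = 9.6768×10^7 s: μ = 4π²r³/T² = 1.33032×10^11 km³/s².
In km: r₁ = 0.948 × 1.496×10^8 = 1.418208×10^8 km; r₂ = 2.11 × 1.496×10^8 = 3.15656×10^8 km.
The Hohmann ellipse has a_t = (r₁ + r₂)/2 = 2.287384×10^8 km.
Transfer time t = π√(a_t³/μ) = π√((2.287384×10^8)³ / 1.33032×10^11) = 2.980×10^7 s.
Converting: 2.980×10^7 s ÷ 3.15576×10^7 s/year (365.25 × 86400) = 0.944 years.

t = 0.944 years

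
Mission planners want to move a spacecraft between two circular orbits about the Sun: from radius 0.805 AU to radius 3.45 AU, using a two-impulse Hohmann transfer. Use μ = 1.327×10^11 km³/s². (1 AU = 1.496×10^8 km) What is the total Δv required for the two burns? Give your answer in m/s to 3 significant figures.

In km: r₁ = 0.805 × 1.496×10^8 = 1.20428×10^8 km; r₂ = 3.45 × 1.496×10^8 = 5.1612×10^8 km.
The Hohmann ellipse has a_t = (r₁ + r₂)/2 = 3.18274×10^8 km.
Circular speed at r₁: v₁ = √(μ/r₁) = √(1.327×10^11/1.20428×10^8) = 33.195 km/s.
On the transfer ellipse at r₁, vis-viva gives v_p = √[μ(2/r₁ − 1/a_t)] = 42.271 km/s.
First burn Δv₁ = |v_p − v₁| = 9.076 km/s.
At r₂, v₂ = √(μ/r₂) = 16.0347 km/s.
Transfer-orbit speed at r₂: v_a = √[μ(2/r₂ − 1/a_t)] = 9.86332 km/s.
Second burn Δv₂ = |v₂ − v_a| = 6.171 km/s.
Total Δv = Δv₁ + Δv₂ = 15.25 km/s.

Δv = 15200 m/s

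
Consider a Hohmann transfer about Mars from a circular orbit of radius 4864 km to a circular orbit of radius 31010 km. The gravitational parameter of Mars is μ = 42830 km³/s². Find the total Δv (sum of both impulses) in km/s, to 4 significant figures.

Transfer-ellipse semi-major axis a_t = (r₁ + r₂)/2 = (4864 + 31010)/2 = 17937 km.
Circular speed at r₁: v₁ = √(μ/r₁) = √(42830/4864) = 2.967408 km/s.
Transfer-orbit speed at r₁ (v² = μ(2/r − 1/a)): v_p = √[μ(2/r₁ − 1/a_t)] = 3.901694 km/s.
First burn Δv₁ = |v_p − v₁| = 0.93429 km/s.
Circular speed at r₂: v₂ = √(μ/r₂) = 1.17523 km/s.
Transfer-orbit speed at r₂: v_a = √[μ(2/r₂ − 1/a_t)] = 0.611991 km/s.
Second burn Δv₂ = |v₂ − v_a| = 0.56324 km/s.
Δv = Δv₁ + Δv₂ = 0.93429 + 0.56324 = 1.498 km/s.

Δv = 1.498 km/s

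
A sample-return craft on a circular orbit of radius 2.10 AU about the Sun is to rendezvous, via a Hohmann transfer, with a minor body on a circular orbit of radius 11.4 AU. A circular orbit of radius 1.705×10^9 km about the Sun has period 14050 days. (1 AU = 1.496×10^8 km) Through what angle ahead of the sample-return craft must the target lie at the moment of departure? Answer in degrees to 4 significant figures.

From Kepler's third law T² = 4π²r³/μ at r = 1.705×10^9 km, T = 14050 days = 14050 × 86400 s = 1.21392×10^9 s: μ = 4π²r³/T² = 1.32786×10^11 km³/s².
In km: r₁ = 2.10 × 1.496×10^8 = 3.1416×10^8 km; r₂ = 11.4 × 1.496×10^8 = 1.70544×10^9 km.
Transfer-ellipse semi-major axis a_t = (r₁ + r₂)/2 = (3.1416×10^8 + 1.70544×10^9)/2 = 1.0098×10^9 km.
Transfer time t = π√(a_t³/μ) = 2.7665×10^8 s.
The target's mean motion on its circular orbit is ω₂ = √(μ/r₂³) = 5.1739×10^-9 rad/s.
Angle swept by the target during transfer: ω₂·t = 1.4314 rad = 82.01°.
Arrival is 180° from departure on the ellipse, so φ = 180° − 82.01° = 97.99°.

φ = 97.99°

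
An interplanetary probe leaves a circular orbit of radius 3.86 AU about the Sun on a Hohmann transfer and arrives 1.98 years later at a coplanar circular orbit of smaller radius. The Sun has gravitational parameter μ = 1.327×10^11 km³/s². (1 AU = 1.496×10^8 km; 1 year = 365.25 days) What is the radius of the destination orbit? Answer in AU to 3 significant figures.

r₂ = 1.15 AU

In km: r₁ = 3.86 × 1.496×10^8 = 5.77456×10^8 km.
Transfer time t = 1.98 years × 365.25 × 86400 s = 6.2484048×10^7 s, and t = π√(a_t³/μ).
So a_t = (μ t²/π²)^(1/3) = (1.327×10^11 × (6.2484048×10^7)² / π²)^(1/3) = 3.7443×10^8 km.
Since a_t = (r₁ + r₂)/2, r₂ = 2a_t − r₁ = 2×3.7443×10^8 − 5.77456×10^8 = 1.71404×10^8 km.
In AU: r₂ = 1.71404×10^8 / 1.496×10^8 = 1.15 AU.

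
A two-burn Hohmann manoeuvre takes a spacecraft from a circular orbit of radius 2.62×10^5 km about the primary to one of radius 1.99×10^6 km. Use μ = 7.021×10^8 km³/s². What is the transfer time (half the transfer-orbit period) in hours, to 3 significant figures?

t = 39.4 hours

Semi-major axis of the transfer orbit: a_t = (2.620×10^5 + 1.990×10^6)/2 = 1.126×10^6 km.
By Kepler's third law the transfer-orbit period is T = 2π√(a_t³/μ), so t = T/2 = 1.417×10^5 s.
Converting: 1.417×10^5 s ÷ 3600 s/hour = 39.4 hours.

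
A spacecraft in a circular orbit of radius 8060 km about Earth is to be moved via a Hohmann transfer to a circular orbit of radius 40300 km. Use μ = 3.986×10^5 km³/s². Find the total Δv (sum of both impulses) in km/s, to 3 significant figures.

Semi-major axis of the transfer orbit: a_t = (8060 + 40300)/2 = 24180 km.
Circular speed at r₁: v₁ = √(μ/r₁) = √(3.986×10^5/8060) = 7.03236 km/s.
Transfer-orbit speed at r₁ (vis-viva): v_p = √[μ(2/r₁ − 1/a_t)] = 9.07874 km/s.
First burn Δv₁ = |v_p − v₁| = 2.0464 km/s.
At r₂, v₂ = √(μ/r₂) = 3.14497 km/s.
Transfer-orbit speed at r₂: v_a = √[μ(2/r₂ − 1/a_t)] = 1.81575 km/s.
Second burn Δv₂ = |v₂ − v_a| = 1.3292 km/s.
Total Δv = Δv₁ + Δv₂ = 3.376 km/s.

Δv = 3.38 km/s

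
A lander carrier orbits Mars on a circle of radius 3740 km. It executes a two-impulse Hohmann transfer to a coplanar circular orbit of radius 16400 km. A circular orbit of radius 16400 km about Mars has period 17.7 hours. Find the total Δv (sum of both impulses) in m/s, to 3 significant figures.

From Kepler's third law T² = 4π²r³/μ at r = 16400 km, T = 17.7 hours = 17.7 × 3600 s = 63720 s: μ = 4π²r³/T² = 42888.4 km³/s².
The Hohmann ellipse has a_t = (r₁ + r₂)/2 = 10070 km.
At r₁ the circular-orbit speed is v₁ = √(μ/r₁) = 3.3864 km/s.
Transfer-orbit speed at r₁ (vis-viva): v_p = √[μ(2/r₁ − 1/a_t)] = 4.3216 km/s.
First burn Δv₁ = |v_p − v₁| = 0.9352 km/s.
Circular speed at r₂: v₂ = √(μ/r₂) = 1.6171 km/s.
Transfer-orbit speed at r₂: v_a = √[μ(2/r₂ − 1/a_t)] = 0.98553 km/s.
Second burn Δv₂ = |v₂ − v_a| = 0.6316 km/s.
Δv = Δv₁ + Δv₂ = 0.9352 + 0.6316 = 1.567 km/s.

Δv = 1570 m/s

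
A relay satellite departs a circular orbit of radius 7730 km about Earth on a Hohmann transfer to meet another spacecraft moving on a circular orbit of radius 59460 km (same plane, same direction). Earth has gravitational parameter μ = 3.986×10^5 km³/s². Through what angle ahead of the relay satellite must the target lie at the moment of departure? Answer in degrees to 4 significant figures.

φ = 103.6°

Semi-major axis of the transfer orbit: a_t = (7730 + 59460)/2 = 33595 km.
Transfer time t = π√(a_t³/μ) = 30640 s.
Target angular speed ω₂ = √(μ/r₂³) = 4.3544×10^-5 rad/s.
Angle swept by the target during transfer: ω₂·t = 1.3342 rad = 76.44°.
Arrival is 180° from departure on the ellipse, so φ = 180° − 76.44° = 103.6°.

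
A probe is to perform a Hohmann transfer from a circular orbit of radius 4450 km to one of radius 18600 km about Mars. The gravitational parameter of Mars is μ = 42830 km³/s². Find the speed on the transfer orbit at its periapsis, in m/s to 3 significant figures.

Semi-major axis of the transfer orbit: a_t = (4450 + 18600)/2 = 11525 km.
The periapsis of the transfer ellipse is at r = 4450 km.
From the vis-viva equation, v = √[μ(2/r − 1/a_t)] = 3.941 km/s.

v = 3940 m/s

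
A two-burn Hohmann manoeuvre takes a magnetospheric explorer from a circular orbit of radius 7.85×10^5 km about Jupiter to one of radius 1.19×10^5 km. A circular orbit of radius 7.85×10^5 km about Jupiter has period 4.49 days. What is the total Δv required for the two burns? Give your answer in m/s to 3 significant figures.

From Kepler's third law T² = 4π²r³/μ at r = 7.85×10^5 km, T = 4.49 days = 4.49 × 86400 s = 3.87936×10^5 s: μ = 4π²r³/T² = 1.26896×10^8 km³/s².
Semi-major axis of the transfer orbit: a_t = (7.850×10^5 + 1.190×10^5)/2 = 4.520×10^5 km.
At r₁ the circular-orbit speed is v₁ = √(μ/r₁) = 12.71421 km/s.
On the transfer ellipse at r₁, vis-viva equation gives v_a = √[μ(2/r₁ − 1/a_t)] = 6.523696 km/s.
First burn Δv₁ = |v_a − v₁| = 6.191 km/s.
At r₂, v₂ = √(μ/r₂) = 32.655 km/s.
Transfer-orbit speed at r₂: v_p = √[μ(2/r₂ − 1/a_t)] = 43.034 km/s.
Second burn Δv₂ = |v₂ − v_p| = 10.38 km/s.
Δv = Δv₁ + Δv₂ = 6.191 + 10.38 = 16.57 km/s.

Δv = 16600 m/s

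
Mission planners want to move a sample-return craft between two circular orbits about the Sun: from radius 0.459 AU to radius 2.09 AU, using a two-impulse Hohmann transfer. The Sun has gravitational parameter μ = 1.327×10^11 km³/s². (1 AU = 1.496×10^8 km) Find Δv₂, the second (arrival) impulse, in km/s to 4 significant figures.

In km: r₁ = 0.459 × 1.496×10^8 = 6.86664×10^7 km; r₂ = 2.09 × 1.496×10^8 = 3.12664×10^8 km.
Semi-major axis of the transfer orbit: a_t = (6.86664×10^7 + 3.12664×10^8)/2 = 1.906652×10^8 km.
Circular speed at r = 3.12664×10^8 km: v_c = √(μ/r) = 20.601 km/s.
Transfer-orbit speed at the same r (vis-viva, a = a_t): v_t = √[μ(2/r − 1/a_t)] = 12.363 km/s.
Δv₂ = |v_t − v_c| = |12.363 − 20.601| = 8.238 km/s.

Δv₂ = 8.238 km/s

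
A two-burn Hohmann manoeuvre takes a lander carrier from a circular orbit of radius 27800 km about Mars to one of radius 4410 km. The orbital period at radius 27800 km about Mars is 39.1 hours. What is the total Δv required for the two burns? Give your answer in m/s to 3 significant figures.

From Kepler's third law T² = 4π²r³/μ at r = 27800 km, T = 39.1 hours = 39.1 × 3600 s = 1.4076×10^5 s: μ = 4π²r³/T² = 42809.1 km³/s².
The Hohmann ellipse has a_t = (r₁ + r₂)/2 = 16105 km.
Circular speed at r₁: v₁ = √(μ/r₁) = √(42809.1/27800) = 1.241 km/s.
Transfer-orbit speed at r₁ (vis-viva): v_a = √[μ(2/r₁ − 1/a_t)] = 0.6494 km/s.
First burn Δv₁ = |v_a − v₁| = 0.5916 km/s.
Circular speed at r₂: v₂ = √(μ/r₂) = 3.11565 km/s.
Transfer-orbit speed at r₂: v_p = √[μ(2/r₂ − 1/a_t)] = 4.09346 km/s.
Second burn Δv₂ = |v₂ − v_p| = 0.9778 km/s.
Δv = Δv₁ + Δv₂ = 0.5916 + 0.9778 = 1.569 km/s.

Δv = 1570 m/s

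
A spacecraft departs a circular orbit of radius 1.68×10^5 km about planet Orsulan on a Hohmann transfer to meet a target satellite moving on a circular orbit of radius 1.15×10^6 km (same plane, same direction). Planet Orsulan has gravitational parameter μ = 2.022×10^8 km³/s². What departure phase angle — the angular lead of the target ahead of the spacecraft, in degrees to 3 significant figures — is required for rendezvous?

φ = 102°

Semi-major axis of the transfer orbit: a_t = (1.680×10^5 + 1.150×10^6)/2 = 6.590×10^5 km.
The half-period of the transfer ellipse is t = π√(a_t³/μ) = 1.182×10^5 s.
Target angular speed ω₂ = √(μ/r₂³) = 1.153×10^-5 rad/s.
Angle swept by the target during transfer: ω₂·t = 1.3628 rad = 78.08°.
The spacecraft traverses 180° on the transfer ellipse, so the target must lead by 180° − 78.08° = 102°.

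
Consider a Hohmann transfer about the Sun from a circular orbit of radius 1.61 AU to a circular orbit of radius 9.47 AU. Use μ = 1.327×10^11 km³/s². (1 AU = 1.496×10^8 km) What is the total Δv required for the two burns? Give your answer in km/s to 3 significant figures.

Δv = 11.7 km/s

In km: r₁ = 1.61 × 1.496×10^8 = 2.40856×10^8 km; r₂ = 9.47 × 1.496×10^8 = 1.416712×10^9 km.
The Hohmann ellipse has a_t = (r₁ + r₂)/2 = 8.28784×10^8 km.
At r₁ the circular-orbit speed is v₁ = √(μ/r₁) = 23.4724 km/s.
Transfer-orbit speed at r₁ (vis-viva): v_p = √[μ(2/r₁ − 1/a_t)] = 30.6886 km/s.
First burn Δv₁ = |v_p − v₁| = 7.216 km/s.
Circular speed at r₂: v₂ = √(μ/r₂) = 9.678 km/s.
Transfer-orbit speed at r₂: v_a = √[μ(2/r₂ − 1/a_t)] = 5.217 km/s.
Second burn Δv₂ = |v₂ − v_a| = 4.461 km/s.
Total Δv = Δv₁ + Δv₂ = 11.68 km/s.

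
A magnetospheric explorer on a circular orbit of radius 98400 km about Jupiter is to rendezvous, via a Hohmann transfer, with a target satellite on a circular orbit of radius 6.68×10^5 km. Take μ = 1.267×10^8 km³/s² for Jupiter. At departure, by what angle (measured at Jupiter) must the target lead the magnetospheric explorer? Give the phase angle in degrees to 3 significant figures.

φ = 102°

Transfer-ellipse semi-major axis a_t = (r₁ + r₂)/2 = (98400 + 6.680×10^5)/2 = 3.832×10^5 km.
The half-period of the transfer ellipse is t = π√(a_t³/μ) = 66210 s.
Target angular speed ω₂ = √(μ/r₂³) = 2.062×10^-5 rad/s.
Angle swept by the target during transfer: ω₂·t = 1.365 rad = 78.21°.
Arrival is 180° from departure on the ellipse, so φ = 180° − 78.21° = 102°.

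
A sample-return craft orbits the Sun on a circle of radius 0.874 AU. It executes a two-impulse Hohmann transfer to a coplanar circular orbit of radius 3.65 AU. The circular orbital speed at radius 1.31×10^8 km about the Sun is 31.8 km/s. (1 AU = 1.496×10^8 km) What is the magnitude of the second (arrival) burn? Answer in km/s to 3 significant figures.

From the circular-orbit relation v² = μ/r at r = 1.31×10^8 km: μ = v²r = (31.8)² × 1.31×10^8 = 1.32472×10^11 km³/s².
In km: r₁ = 0.874 × 1.496×10^8 = 1.307504×10^8 km; r₂ = 3.65 × 1.496×10^8 = 5.4604×10^8 km.
Transfer-ellipse semi-major axis a_t = (r₁ + r₂)/2 = (1.307504×10^8 + 5.4604×10^8)/2 = 3.383952×10^8 km.
Circular speed at r = 5.4604×10^8 km: v_c = √(μ/r) = 15.576 km/s.
Vis-viva on the transfer ellipse at r = 5.4604×10^8 km gives v_t = √[μ(2/r − 1/a_t)] = 9.6819 km/s.
Δv₂ = |v_t − v_c| = |9.6819 − 15.576| = 5.894 km/s.

Δv₂ = 5.89 km/s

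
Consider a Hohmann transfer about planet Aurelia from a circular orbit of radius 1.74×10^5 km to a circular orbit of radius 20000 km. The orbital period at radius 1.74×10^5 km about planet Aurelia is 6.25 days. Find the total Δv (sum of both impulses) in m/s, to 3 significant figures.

Δv = 3130 m/s

From Kepler's third law T² = 4π²r³/μ at r = 1.74×10^5 km, T = 6.25 days = 6.25 × 86400 s = 5.400×10^5 s: μ = 4π²r³/T² = 7.13214×10^5 km³/s².
Semi-major axis of the transfer orbit: a_t = (1.740×10^5 + 20000)/2 = 97000 km.
Circular speed at r₁: v₁ = √(μ/r₁) = √(7.13214×10^5/1.740×10^5) = 2.0246 km/s.
Transfer-orbit speed at r₁ (v² = μ(2/r − 1/a)): v_a = √[μ(2/r₁ − 1/a_t)] = 0.91932 km/s.
First burn Δv₁ = |v_a − v₁| = 1.1053 km/s.
At r₂, v₂ = √(μ/r₂) = 5.97166 km/s.
Transfer-orbit speed at r₂: v_p = √[μ(2/r₂ − 1/a_t)] = 7.99804 km/s.
Second burn Δv₂ = |v₂ − v_p| = 2.0264 km/s.
Total Δv = Δv₁ + Δv₂ = 3.132 km/s.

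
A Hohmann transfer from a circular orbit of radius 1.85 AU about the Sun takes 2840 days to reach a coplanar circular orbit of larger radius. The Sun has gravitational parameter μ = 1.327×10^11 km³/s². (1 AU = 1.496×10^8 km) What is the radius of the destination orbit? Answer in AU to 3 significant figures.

r₂ = 10.6 AU

In km: r₁ = 1.85 × 1.496×10^8 = 2.7676×10^8 km.
Transfer time t = 2840 days = 2.45376×10^8 s, and t = π√(a_t³/μ).
So a_t = (μ t²/π²)^(1/3) = (1.327×10^11 × (2.45376×10^8)² / π²)^(1/3) = 9.3199×10^8 km.
Since a_t = (r₁ + r₂)/2, r₂ = 2a_t − r₁ = 2×9.3199×10^8 − 2.7676×10^8 = 1.58722×10^9 km.
In AU: r₂ = 1.58722×10^9 / 1.496×10^8 = 10.6 AU.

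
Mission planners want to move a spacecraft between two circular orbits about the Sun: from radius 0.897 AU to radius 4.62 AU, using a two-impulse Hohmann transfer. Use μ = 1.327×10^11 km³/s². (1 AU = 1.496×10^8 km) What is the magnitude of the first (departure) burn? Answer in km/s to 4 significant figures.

Δv₁ = 9.250 km/s

In km: r₁ = 0.897 × 1.496×10^8 = 1.341912×10^8 km; r₂ = 4.62 × 1.496×10^8 = 6.91152×10^8 km.
Transfer-ellipse semi-major axis a_t = (r₁ + r₂)/2 = (1.341912×10^8 + 6.91152×10^8)/2 = 4.126716×10^8 km.
Circular speed at r = 1.341912×10^8 km: v_c = √(μ/r) = 31.45 km/s.
Vis-viva on the transfer ellipse at r = 1.341912×10^8 km gives v_t = √[μ(2/r − 1/a_t)] = 40.70 km/s.
Δv₁ = |v_t − v_c| = |40.70 − 31.45| = 9.250 km/s.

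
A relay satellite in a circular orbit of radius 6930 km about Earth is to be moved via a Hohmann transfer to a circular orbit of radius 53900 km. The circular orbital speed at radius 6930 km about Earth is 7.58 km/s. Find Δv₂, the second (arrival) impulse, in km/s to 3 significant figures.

From the circular-orbit relation v² = μ/r at r = 6930 km: μ = v²r = (7.58)² × 6930 = 3.98173×10^5 km³/s².
Semi-major axis of the transfer orbit: a_t = (6930 + 53900)/2 = 30415 km.
On the circular orbit at r = 53900 km, v_c = √(μ/r) = 2.718 km/s.
Vis-viva on the transfer ellipse at r = 53900 km gives v_t = √[μ(2/r − 1/a_t)] = 1.297 km/s.
Δv₂ = |v_t − v_c| = |1.297 − 2.718| = 1.421 km/s.

Δv₂ = 1.42 km/s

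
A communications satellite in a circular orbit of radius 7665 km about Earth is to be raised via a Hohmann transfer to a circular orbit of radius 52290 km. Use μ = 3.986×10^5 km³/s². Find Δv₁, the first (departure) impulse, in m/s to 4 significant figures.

The Hohmann ellipse has a_t = (r₁ + r₂)/2 = 29977.5 km.
Circular speed at r = 7665 km: v_c = √(μ/r) = 7.211 km/s.
Vis-viva on the transfer ellipse at r = 7665 km gives v_t = √[μ(2/r − 1/a_t)] = 9.524 km/s.
Δv₁ = |v_t − v_c| = |9.524 − 7.211| = 2.313 km/s.

Δv₁ = 2313 m/s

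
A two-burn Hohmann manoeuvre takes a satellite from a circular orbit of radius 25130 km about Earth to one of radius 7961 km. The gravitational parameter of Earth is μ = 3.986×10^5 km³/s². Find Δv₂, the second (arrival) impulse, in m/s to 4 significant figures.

Δv₂ = 1645 m/s

Transfer-ellipse semi-major axis a_t = (r₁ + r₂)/2 = (25130 + 7961)/2 = 16545.5 km.
On the circular orbit at r = 7961 km, v_c = √(μ/r) = 7.07595 km/s.
Vis-viva on the transfer ellipse at r = 7961 km gives v_t = √[μ(2/r − 1/a_t)] = 8.72049 km/s.
Δv₂ = |v_t − v_c| = |8.72049 − 7.07595| = 1.645 km/s.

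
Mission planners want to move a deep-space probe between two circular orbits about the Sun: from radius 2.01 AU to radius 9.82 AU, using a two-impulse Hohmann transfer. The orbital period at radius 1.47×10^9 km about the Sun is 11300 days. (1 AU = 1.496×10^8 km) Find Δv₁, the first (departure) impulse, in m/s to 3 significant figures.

Δv₁ = 6030 m/s

From Kepler's third law T² = 4π²r³/μ at r = 1.47×10^9 km, T = 11300 days = 11300 × 86400 s = 9.7632×10^8 s: μ = 4π²r³/T² = 1.31561×10^11 km³/s².
In km: r₁ = 2.01 × 1.496×10^8 = 3.00696×10^8 km; r₂ = 9.82 × 1.496×10^8 = 1.469072×10^9 km.
The Hohmann ellipse has a_t = (r₁ + r₂)/2 = 8.84884×10^8 km.
On the circular orbit at r = 3.00696×10^8 km, v_c = √(μ/r) = 20.917 km/s.
Vis-viva on the transfer ellipse at r = 3.00696×10^8 km gives v_t = √[μ(2/r − 1/a_t)] = 26.951 km/s.
Δv₁ = |v_t − v_c| = |26.951 − 20.917| = 6.034 km/s.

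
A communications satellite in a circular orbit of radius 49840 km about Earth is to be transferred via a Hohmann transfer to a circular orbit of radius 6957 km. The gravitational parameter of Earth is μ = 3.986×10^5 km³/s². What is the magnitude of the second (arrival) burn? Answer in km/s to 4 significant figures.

Δv₂ = 2.458 km/s

Semi-major axis of the transfer orbit: a_t = (49840 + 6957)/2 = 28398.5 km.
Circular speed at r = 6957 km: v_c = √(μ/r) = 7.56933 km/s.
Transfer-orbit speed at the same r (vis-viva, a = a_t): v_t = √[μ(2/r − 1/a_t)] = 10.0276 km/s.
Δv₂ = |v_t − v_c| = |10.0276 − 7.56933| = 2.458 km/s.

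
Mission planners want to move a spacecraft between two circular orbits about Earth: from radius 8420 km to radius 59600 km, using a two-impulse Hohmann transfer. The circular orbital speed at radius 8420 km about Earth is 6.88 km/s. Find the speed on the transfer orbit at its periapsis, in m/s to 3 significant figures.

From the circular-orbit relation v² = μ/r at r = 8420 km: μ = v²r = (6.88)² × 8420 = 3.98556×10^5 km³/s².
Semi-major axis of the transfer orbit: a_t = (8420 + 59600)/2 = 34010 km.
At periapsis, r = 8420 km.
Applying v² = μ(2/r − 1/a_t): v = 9.108 km/s.

v = 9110 m/s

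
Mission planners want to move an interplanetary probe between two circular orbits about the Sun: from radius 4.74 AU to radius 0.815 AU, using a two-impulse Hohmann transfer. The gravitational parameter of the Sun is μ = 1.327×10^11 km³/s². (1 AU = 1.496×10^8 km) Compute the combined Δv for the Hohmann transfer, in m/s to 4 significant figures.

Δv = 16380 m/s

In km: r₁ = 4.74 × 1.496×10^8 = 7.09104×10^8 km; r₂ = 0.815 × 1.496×10^8 = 1.21924×10^8 km.
The Hohmann ellipse has a_t = (r₁ + r₂)/2 = 4.15514×10^8 km.
At r₁ the circular-orbit speed is v₁ = √(μ/r₁) = 13.68 km/s.
Transfer-orbit speed at r₁ (vis-viva equation): v_a = √[μ(2/r₁ − 1/a_t)] = 7.410 km/s.
First burn Δv₁ = |v_a − v₁| = 6.270 km/s.
Circular speed at r₂: v₂ = √(μ/r₂) = 32.99 km/s.
Transfer-orbit speed at r₂: v_p = √[μ(2/r₂ − 1/a_t)] = 43.10 km/s.
Second burn Δv₂ = |v₂ − v_p| = 10.11 km/s.
Total Δv = Δv₁ + Δv₂ = 16.38 km/s.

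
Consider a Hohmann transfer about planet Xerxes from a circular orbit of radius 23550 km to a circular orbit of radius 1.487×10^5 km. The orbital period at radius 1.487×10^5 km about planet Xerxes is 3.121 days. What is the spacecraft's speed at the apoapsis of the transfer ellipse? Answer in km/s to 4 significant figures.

From Kepler's third law T² = 4π²r³/μ at r = 1.487×10^5 km, T = 3.121 days = 3.121 × 86400 s = 2.696544×10^5 s: μ = 4π²r³/T² = 1.78516×10^6 km³/s².
Semi-major axis of the transfer orbit: a_t = (23550 + 1.487×10^5)/2 = 86125 km.
At apoapsis, r = 1.487×10^5 km.
Vis-viva: v = √[μ(2/r − 1/a_t)] = √[1.78516×10^6 × (2/1.487×10^5 − 1/86125)] = 1.812 km/s.

v = 1.812 km/s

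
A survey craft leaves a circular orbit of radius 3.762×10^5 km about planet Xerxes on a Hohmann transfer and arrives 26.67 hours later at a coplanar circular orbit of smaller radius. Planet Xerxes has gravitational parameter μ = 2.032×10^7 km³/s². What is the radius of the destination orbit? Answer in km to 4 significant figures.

Transfer time t = 26.67 hours = 96012 s, and t = π√(a_t³/μ).
So a_t = (μ t²/π²)^(1/3) = (2.032×10^7 × (96012)² / π²)^(1/3) = 2.6674×10^5 km.
Since a_t = (r₁ + r₂)/2, r₂ = 2a_t − r₁ = 2×2.6674×10^5 − 3.762×10^5 = 1.5728×10^5 km.

r₂ = 1.573×10^5 km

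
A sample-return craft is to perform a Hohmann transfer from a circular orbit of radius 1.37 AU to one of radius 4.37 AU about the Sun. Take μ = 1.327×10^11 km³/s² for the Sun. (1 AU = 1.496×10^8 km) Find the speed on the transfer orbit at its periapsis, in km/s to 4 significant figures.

In km: r₁ = 1.37 × 1.496×10^8 = 2.04952×10^8 km; r₂ = 4.37 × 1.496×10^8 = 6.53752×10^8 km.
Semi-major axis of the transfer orbit: a_t = (2.04952×10^8 + 6.53752×10^8)/2 = 4.29352×10^8 km.
The periapsis of the transfer ellipse is at r = 2.04952×10^8 km.
Vis-viva: v = √[μ(2/r − 1/a_t)] = √[1.327×10^11 × (2/2.04952×10^8 − 1/4.29352×10^8)] = 31.40 km/s.

v = 31.40 km/s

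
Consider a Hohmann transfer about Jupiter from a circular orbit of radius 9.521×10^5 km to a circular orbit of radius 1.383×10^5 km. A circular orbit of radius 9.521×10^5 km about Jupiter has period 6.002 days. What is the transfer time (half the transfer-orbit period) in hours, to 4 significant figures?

t = 31.21 hours

From Kepler's third law T² = 4π²r³/μ at r = 9.521×10^5 km, T = 6.002 days = 6.002 × 86400 s = 5.185728×10^5 s: μ = 4π²r³/T² = 1.26703×10^8 km³/s².
Transfer-ellipse semi-major axis a_t = (r₁ + r₂)/2 = (9.521×10^5 + 1.383×10^5)/2 = 5.452×10^5 km.
Transfer time t = π√(a_t³/μ) = π√((5.452×10^5)³ / 1.26703×10^8) = 1.1235×10^5 s.
Converting: 1.1235×10^5 s ÷ 3600 s/hour = 31.21 hours.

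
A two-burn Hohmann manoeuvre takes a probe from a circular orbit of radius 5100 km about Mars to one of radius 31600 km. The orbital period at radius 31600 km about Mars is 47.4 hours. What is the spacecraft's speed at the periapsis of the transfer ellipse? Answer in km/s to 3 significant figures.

From Kepler's third law T² = 4π²r³/μ at r = 31600 km, T = 47.4 hours = 47.4 × 3600 s = 1.7064×10^5 s: μ = 4π²r³/T² = 42781.8 km³/s².
Transfer-ellipse semi-major axis a_t = (r₁ + r₂)/2 = (5100 + 31600)/2 = 18350 km.
The periapsis of the transfer ellipse is at r = 5100 km.
Vis-viva: v = √[μ(2/r − 1/a_t)] = √[42781.8 × (2/5100 − 1/18350)] = 3.801 km/s.

v = 3.80 km/s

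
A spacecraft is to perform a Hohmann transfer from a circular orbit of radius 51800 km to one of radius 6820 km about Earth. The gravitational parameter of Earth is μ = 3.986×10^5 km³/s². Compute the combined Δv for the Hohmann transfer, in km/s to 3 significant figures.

Δv = 3.95 km/s

Transfer-ellipse semi-major axis a_t = (r₁ + r₂)/2 = (51800 + 6820)/2 = 29310 km.
At r₁ the circular-orbit speed is v₁ = √(μ/r₁) = 2.774 km/s.
On the transfer ellipse at r₁, vis-viva gives v_a = √[μ(2/r₁ − 1/a_t)] = 1.338 km/s.
First burn Δv₁ = |v_a − v₁| = 1.436 km/s.
At r₂, v₂ = √(μ/r₂) = 7.6450 km/s.
Transfer-orbit speed at r₂: v_p = √[μ(2/r₂ − 1/a_t)] = 10.163 km/s.
Second burn Δv₂ = |v₂ − v_p| = 2.518 km/s.
Total Δv = Δv₁ + Δv₂ = 3.954 km/s.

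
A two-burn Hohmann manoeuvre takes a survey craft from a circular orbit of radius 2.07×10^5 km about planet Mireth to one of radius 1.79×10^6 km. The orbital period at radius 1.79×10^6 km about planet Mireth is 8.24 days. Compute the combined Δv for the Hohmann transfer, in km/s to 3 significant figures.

From Kepler's third law T² = 4π²r³/μ at r = 1.79×10^6 km, T = 8.24 days = 8.24 × 86400 s = 7.11936×10^5 s: μ = 4π²r³/T² = 4.46722×10^8 km³/s².
The Hohmann ellipse has a_t = (r₁ + r₂)/2 = 9.985×10^5 km.
At r₁ the circular-orbit speed is v₁ = √(μ/r₁) = 46.455 km/s.
Transfer-orbit speed at r₁ (vis-viva equation): v_p = √[μ(2/r₁ − 1/a_t)] = 62.199 km/s.
First burn Δv₁ = |v_p − v₁| = 15.744 km/s.
At r₂, v₂ = √(μ/r₂) = 15.7976 km/s.
Transfer-orbit speed at r₂: v_a = √[μ(2/r₂ − 1/a_t)] = 7.19288 km/s.
Second burn Δv₂ = |v₂ − v_a| = 8.6047 km/s.
Δv = Δv₁ + Δv₂ = 15.744 + 8.6047 = 24.35 km/s.

Δv = 24.3 km/s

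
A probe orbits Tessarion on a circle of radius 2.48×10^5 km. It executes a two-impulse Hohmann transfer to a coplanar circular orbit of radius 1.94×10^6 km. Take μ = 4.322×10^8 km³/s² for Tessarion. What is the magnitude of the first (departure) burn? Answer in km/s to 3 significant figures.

Δv₁ = 13.8 km/s

The Hohmann ellipse has a_t = (r₁ + r₂)/2 = 1.094×10^6 km.
Circular speed at r = 2.480×10^5 km: v_c = √(μ/r) = 41.746 km/s.
Transfer-orbit speed at the same r (vis-viva, a = a_t): v_t = √[μ(2/r − 1/a_t)] = 55.592 km/s.
Δv₁ = |v_t − v_c| = |55.592 − 41.746| = 13.85 km/s.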